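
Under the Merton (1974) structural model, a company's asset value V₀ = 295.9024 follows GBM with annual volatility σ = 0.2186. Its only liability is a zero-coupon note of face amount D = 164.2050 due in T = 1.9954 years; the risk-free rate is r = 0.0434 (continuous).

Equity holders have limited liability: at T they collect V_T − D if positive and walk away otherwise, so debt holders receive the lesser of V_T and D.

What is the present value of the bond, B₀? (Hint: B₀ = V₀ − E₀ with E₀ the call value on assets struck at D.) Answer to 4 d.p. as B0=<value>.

B0=150.2563

d₁ = [ln(V₀/D) + (r + σ²/2)T] / (σ√T)
   = [ln(295.9024/164.2050) + (0.0434 + 0.5·0.2186²)·1.9954] / (0.2186·√1.9954)
   = [0.588914 + 0.134276] / 0.308791 = 2.342003
d₂ = d₁ − σ√T = 2.342003 − 0.308791 = 2.033212
N(d₁) = 0.990410,  N(d₂) = 0.978984,  e^(−rT) = 0.917044
E₀ = V₀·N(d₁) − D·e^(−rT)·N(d₂)
   = 295.9024·0.990410 − 164.2050·0.917044·0.978984 = 145.646074
B₀ = V₀ − E₀ = 295.9024 − 145.646074 = 150.256326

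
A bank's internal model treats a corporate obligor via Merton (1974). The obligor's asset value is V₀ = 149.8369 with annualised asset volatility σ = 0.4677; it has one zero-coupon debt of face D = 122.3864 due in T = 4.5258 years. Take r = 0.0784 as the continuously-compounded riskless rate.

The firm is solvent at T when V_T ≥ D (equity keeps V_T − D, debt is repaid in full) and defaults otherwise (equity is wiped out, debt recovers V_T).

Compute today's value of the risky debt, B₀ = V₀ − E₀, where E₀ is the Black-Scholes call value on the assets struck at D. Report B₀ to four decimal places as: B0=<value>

d₁ = [ln(V₀/D) + (r + σ²/2)T] / (σ√T)
   = [ln(149.8369/122.3864) + (0.0784 + 0.5·0.4677²)·4.5258] / (0.4677·√4.5258)
   = [0.202364 + 0.849817] / 0.994982 = 1.057488
d₂ = d₁ − σ√T = 1.057488 − 0.994982 = 0.062506
N(d₁) = 0.854856,  N(d₂) = 0.524920,  e^(−rT) = 0.701298
E₀ = V₀·N(d₁) − D·e^(−rT)·N(d₂)
   = 149.8369·0.854856 − 122.3864·0.701298·0.524920 = 83.035364
B₀ = V₀ − E₀ = 149.8369 − 83.035364 = 66.801536

B0=66.8015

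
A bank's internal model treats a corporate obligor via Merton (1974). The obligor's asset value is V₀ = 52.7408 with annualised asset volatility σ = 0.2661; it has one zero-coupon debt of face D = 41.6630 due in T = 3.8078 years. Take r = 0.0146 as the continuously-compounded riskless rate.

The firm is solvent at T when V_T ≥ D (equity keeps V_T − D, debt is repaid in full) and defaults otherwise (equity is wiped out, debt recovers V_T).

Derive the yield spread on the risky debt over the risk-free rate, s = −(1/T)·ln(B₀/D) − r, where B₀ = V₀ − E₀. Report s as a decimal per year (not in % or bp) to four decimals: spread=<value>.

d₁ = [ln(V₀/D) + (r + σ²/2)T] / (σ√T)
   = [ln(52.7408/41.6630) + (0.0146 + 0.5·0.2661²)·3.8078] / (0.2661·√3.8078)
   = [0.235776 + 0.190408] / 0.519256 = 0.820757
d₂ = d₁ − σ√T = 0.820757 − 0.519256 = 0.301501
N(d₁) = 0.794108,  N(d₂) = 0.618484,  e^(−rT) = 0.945923
E₀ = V₀·N(d₁) − D·e^(−rT)·N(d₂)
   = 52.7408·0.794108 − 41.6630·0.945923·0.618484 = 17.507436
B₀ = V₀ − E₀ = 52.7408 − 17.507436 = 35.233364
spread = −(1/T)·ln(B₀/D) − r = −(1/3.8078)·ln(35.233364/41.6630) − 0.0146 = 0.02942016

spread=0.0294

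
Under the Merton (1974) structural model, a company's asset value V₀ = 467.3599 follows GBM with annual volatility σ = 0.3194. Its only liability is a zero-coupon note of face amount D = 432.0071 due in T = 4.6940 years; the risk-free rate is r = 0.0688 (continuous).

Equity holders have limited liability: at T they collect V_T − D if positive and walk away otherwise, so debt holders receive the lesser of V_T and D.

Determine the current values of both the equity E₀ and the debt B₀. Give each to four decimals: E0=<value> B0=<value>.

d₁ = [ln(V₀/D) + (r + σ²/2)T] / (σ√T)
   = [ln(467.3599/432.0071) + (0.0688 + 0.5·0.3194²)·4.6940] / (0.3194·√4.6940)
   = [0.078658 + 0.562380] / 0.692001 = 0.926354
d₂ = d₁ − σ√T = 0.926354 − 0.692001 = 0.234353
N(d₁) = 0.822869,  N(d₂) = 0.592645,  e^(−rT) = 0.724012
E₀ = V₀·N(d₁) − D·e^(−rT)·N(d₂)
   = 467.3599·0.822869 − 432.0071·0.724012·0.592645 = 199.209529
B₀ = V₀ − E₀ = 467.3599 − 199.209529 = 268.150371

E0=199.2095 B0=268.1504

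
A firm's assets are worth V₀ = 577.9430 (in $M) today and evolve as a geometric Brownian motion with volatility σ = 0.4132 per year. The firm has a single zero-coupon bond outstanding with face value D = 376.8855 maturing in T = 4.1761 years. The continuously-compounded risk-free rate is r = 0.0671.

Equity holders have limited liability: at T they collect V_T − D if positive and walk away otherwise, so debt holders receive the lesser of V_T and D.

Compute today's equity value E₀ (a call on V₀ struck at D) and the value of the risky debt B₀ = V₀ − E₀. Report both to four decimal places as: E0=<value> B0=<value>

d₁ = [ln(V₀/D) + (r + σ²/2)T] / (σ√T)
   = [ln(577.9430/376.8855) + (0.0671 + 0.5·0.4132²)·4.1761] / (0.4132·√4.1761)
   = [0.427534 + 0.636718] / 0.844395 = 1.260372
d₂ = d₁ − σ√T = 1.260372 − 0.844395 = 0.415976
N(d₁) = 0.896232,  N(d₂) = 0.661286,  e^(−rT) = 0.755620
E₀ = V₀·N(d₁) − D·e^(−rT)·N(d₂)
   = 577.9430·0.896232 − 376.8855·0.755620·0.661286 = 329.648533
B₀ = V₀ − E₀ = 577.9430 − 329.648533 = 248.294467

E0=329.6485 B0=248.2945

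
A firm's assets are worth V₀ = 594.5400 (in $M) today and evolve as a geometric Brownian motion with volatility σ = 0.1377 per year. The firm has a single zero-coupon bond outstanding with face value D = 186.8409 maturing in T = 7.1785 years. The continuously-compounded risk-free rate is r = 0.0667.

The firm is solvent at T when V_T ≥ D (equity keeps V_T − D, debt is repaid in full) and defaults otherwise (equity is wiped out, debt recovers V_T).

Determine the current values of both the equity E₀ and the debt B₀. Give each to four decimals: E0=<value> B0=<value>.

d₁ = [ln(V₀/D) + (r + σ²/2)T] / (σ√T)
   = [ln(594.5400/186.8409) + (0.0667 + 0.5·0.1377²)·7.1785] / (0.1377·√7.1785)
   = [1.157531 + 0.546863] / 0.368936 = 4.619756
d₂ = d₁ − σ√T = 4.619756 − 0.368936 = 4.250820
N(d₁) = 0.999998,  N(d₂) = 0.999989,  e^(−rT) = 0.619523
E₀ = V₀·N(d₁) − D·e^(−rT)·N(d₂)
   = 594.5400·0.999998 − 186.8409·0.619523·0.999989 = 478.787913
B₀ = V₀ − E₀ = 594.5400 − 478.787913 = 115.752087

E0=478.7879 B0=115.7521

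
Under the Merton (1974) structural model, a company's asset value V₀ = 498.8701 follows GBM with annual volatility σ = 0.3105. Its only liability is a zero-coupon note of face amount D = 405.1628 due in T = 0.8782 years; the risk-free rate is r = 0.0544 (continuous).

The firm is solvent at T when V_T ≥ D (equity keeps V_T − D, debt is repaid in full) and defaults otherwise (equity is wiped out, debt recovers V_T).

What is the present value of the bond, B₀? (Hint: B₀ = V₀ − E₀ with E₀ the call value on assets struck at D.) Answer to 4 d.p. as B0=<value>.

B0=373.0230

d₁ = [ln(V₀/D) + (r + σ²/2)T] / (σ√T)
   = [ln(498.8701/405.1628) + (0.0544 + 0.5·0.3105²)·0.8782] / (0.3105·√0.8782)
   = [0.208057 + 0.090108] / 0.290977 = 1.024702
d₂ = d₁ − σ√T = 1.024702 − 0.290977 = 0.733726
N(d₁) = 0.847248,  N(d₂) = 0.768442,  e^(−rT) = 0.953349
E₀ = V₀·N(d₁) − D·e^(−rT)·N(d₂)
   = 498.8701·0.847248 − 405.1628·0.953349·0.768442 = 125.847139
B₀ = V₀ − E₀ = 498.8701 − 125.847139 = 373.022961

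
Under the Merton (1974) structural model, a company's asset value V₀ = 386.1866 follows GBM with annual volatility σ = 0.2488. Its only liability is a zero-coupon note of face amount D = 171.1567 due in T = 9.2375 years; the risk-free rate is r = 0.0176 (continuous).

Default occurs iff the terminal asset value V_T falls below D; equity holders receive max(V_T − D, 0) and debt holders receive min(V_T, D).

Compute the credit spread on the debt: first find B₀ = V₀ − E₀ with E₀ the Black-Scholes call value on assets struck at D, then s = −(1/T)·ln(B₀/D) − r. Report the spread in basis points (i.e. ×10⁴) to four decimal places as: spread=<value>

spread=60.5722

d₁ = [ln(V₀/D) + (r + σ²/2)T] / (σ√T)
   = [ln(386.1866/171.1567) + (0.0176 + 0.5·0.2488²)·9.2375] / (0.2488·√9.2375)
   = [0.813741 + 0.448487] / 0.756184 = 1.669208
d₂ = d₁ − σ√T = 1.669208 − 0.756184 = 0.913023
N(d₁) = 0.952462,  N(d₂) = 0.819385,  e^(−rT) = 0.849948
E₀ = V₀·N(d₁) − D·e^(−rT)·N(d₂)
   = 386.1866·0.952462 − 171.1567·0.849948·0.819385 = 248.628564
B₀ = V₀ − E₀ = 386.1866 − 248.628564 = 137.558036
spread = −(1/T)·ln(B₀/D) − r = −(1/9.2375)·ln(137.558036/171.1567) − 0.0176 = 0.00605722
in basis points: 0.00605722 × 10⁴ = 60.5722 bp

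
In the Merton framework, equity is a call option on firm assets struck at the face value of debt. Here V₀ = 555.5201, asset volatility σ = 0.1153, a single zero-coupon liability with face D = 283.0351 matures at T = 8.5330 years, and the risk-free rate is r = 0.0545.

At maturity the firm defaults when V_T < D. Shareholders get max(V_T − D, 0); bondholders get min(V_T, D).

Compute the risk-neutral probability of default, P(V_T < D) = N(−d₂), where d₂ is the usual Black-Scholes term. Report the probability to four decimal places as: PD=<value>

d₁ = [ln(V₀/D) + (r + σ²/2)T] / (σ√T)
   = [ln(555.5201/283.0351) + (0.0545 + 0.5·0.1153²)·8.5330] / (0.1153·√8.5330)
   = [0.674334 + 0.521768] / 0.336806 = 3.551304
d₂ = d₁ − σ√T = 3.551304 − 0.336806 = 3.214498
risk-neutral PD = N(−d₂) = N(-3.214498) = 0.000653

PD=0.0007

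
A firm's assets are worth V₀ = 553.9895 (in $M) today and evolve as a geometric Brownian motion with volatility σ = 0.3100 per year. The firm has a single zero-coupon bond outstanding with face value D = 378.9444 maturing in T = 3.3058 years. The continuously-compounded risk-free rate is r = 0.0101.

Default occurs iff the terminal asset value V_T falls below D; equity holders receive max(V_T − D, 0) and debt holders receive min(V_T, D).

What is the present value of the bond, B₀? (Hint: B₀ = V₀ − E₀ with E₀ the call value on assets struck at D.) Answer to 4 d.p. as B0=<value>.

B0=332.9690

d₁ = [ln(V₀/D) + (r + σ²/2)T] / (σ√T)
   = [ln(553.9895/378.9444) + (0.0101 + 0.5·0.3100²)·3.3058] / (0.3100·√3.3058)
   = [0.379756 + 0.192232] / 0.563638 = 1.014816
d₂ = d₁ − σ√T = 1.014816 − 0.563638 = 0.451178
N(d₁) = 0.844903,  N(d₂) = 0.674070,  e^(−rT) = 0.967163
E₀ = V₀·N(d₁) − D·e^(−rT)·N(d₂)
   = 553.9895·0.844903 − 378.9444·0.967163·0.674070 = 221.020454
B₀ = V₀ − E₀ = 553.9895 − 221.020454 = 332.969046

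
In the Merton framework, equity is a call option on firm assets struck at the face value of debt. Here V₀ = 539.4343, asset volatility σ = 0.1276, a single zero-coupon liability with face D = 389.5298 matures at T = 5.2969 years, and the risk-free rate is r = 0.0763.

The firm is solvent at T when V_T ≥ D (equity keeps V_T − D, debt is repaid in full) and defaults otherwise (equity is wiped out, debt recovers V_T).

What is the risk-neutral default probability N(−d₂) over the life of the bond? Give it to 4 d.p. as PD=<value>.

PD=0.0097

d₁ = [ln(V₀/D) + (r + σ²/2)T] / (σ√T)
   = [ln(539.4343/389.5298) + (0.0763 + 0.5·0.1276²)·5.2969] / (0.1276·√5.2969)
   = [0.325581 + 0.447275] / 0.293671 = 2.631702
d₂ = d₁ − σ√T = 2.631702 − 0.293671 = 2.338031
risk-neutral PD = N(−d₂) = N(-2.338031) = 0.009693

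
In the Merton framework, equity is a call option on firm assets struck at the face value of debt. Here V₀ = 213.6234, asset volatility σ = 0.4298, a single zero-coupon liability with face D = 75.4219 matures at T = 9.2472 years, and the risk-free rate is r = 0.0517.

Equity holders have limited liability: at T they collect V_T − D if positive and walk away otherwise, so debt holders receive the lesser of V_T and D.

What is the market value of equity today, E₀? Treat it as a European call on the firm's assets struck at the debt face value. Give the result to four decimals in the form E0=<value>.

d₁ = [ln(V₀/D) + (r + σ²/2)T] / (σ√T)
   = [ln(213.6234/75.4219) + (0.0517 + 0.5·0.4298²)·9.2472] / (0.4298·√9.2472)
   = [1.041117 + 1.332189] / 1.306988 = 1.815859
d₂ = d₁ − σ√T = 1.815859 − 1.306988 = 0.508871
N(d₁) = 0.965304,  N(d₂) = 0.694579,  e^(−rT) = 0.619972
E₀ = V₀·N(d₁) − D·e^(−rT)·N(d₂)
   = 213.6234·0.965304 − 75.4219·0.619972·0.694579 = 173.733367

E0=173.7334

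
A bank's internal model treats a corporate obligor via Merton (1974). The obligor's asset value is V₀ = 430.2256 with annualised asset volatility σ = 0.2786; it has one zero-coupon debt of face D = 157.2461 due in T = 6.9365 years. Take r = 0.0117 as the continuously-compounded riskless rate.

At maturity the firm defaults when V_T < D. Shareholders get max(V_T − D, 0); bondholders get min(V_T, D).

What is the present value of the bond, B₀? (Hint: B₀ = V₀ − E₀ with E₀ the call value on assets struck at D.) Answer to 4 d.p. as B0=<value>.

B0=139.6617

d₁ = [ln(V₀/D) + (r + σ²/2)T] / (σ√T)
   = [ln(430.2256/157.2461) + (0.0117 + 0.5·0.2786²)·6.9365] / (0.2786·√6.9365)
   = [1.006498 + 0.350356] / 0.733755 = 1.849190
d₂ = d₁ − σ√T = 1.849190 − 0.733755 = 1.115435
N(d₁) = 0.967785,  N(d₂) = 0.867668,  e^(−rT) = 0.922049
E₀ = V₀·N(d₁) − D·e^(−rT)·N(d₂)
   = 430.2256·0.967785 − 157.2461·0.922049·0.867668 = 290.563857
B₀ = V₀ − E₀ = 430.2256 − 290.563857 = 139.661743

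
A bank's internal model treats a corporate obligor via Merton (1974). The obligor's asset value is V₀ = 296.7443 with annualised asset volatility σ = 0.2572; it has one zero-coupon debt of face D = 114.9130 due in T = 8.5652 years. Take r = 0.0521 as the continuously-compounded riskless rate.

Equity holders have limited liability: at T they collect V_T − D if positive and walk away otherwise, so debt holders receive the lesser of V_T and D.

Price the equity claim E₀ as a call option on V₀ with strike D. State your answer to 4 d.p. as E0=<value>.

d₁ = [ln(V₀/D) + (r + σ²/2)T] / (σ√T)
   = [ln(296.7443/114.9130) + (0.0521 + 0.5·0.2572²)·8.5652] / (0.2572·√8.5652)
   = [0.948696 + 0.729549] / 0.752731 = 2.229541
d₂ = d₁ − σ√T = 2.229541 − 0.752731 = 1.476810
N(d₁) = 0.987111,  N(d₂) = 0.930137,  e^(−rT) = 0.640026
E₀ = V₀·N(d₁) − D·e^(−rT)·N(d₂)
   = 296.7443·0.987111 − 114.9130·0.640026·0.930137 = 224.510551

E0=224.5106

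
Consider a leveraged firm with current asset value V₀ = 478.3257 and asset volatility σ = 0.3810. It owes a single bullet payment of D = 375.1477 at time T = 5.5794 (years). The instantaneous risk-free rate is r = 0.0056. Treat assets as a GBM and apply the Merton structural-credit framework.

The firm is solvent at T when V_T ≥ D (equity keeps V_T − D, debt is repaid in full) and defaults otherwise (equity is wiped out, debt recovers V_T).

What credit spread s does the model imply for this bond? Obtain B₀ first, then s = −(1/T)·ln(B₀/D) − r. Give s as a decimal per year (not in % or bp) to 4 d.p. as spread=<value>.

spread=0.0543

d₁ = [ln(V₀/D) + (r + σ²/2)T] / (σ√T)
   = [ln(478.3257/375.1477) + (0.0056 + 0.5·0.3810²)·5.5794] / (0.3810·√5.5794)
   = [0.242972 + 0.436200] / 0.899951 = 0.754677
d₂ = d₁ − σ√T = 0.754677 − 0.899951 = -0.145273
N(d₁) = 0.774779,  N(d₂) = 0.442247,  e^(−rT) = 0.969238
E₀ = V₀·N(d₁) − D·e^(−rT)·N(d₂)
   = 478.3257·0.774779 − 375.1477·0.969238·0.442247 = 209.792018
B₀ = V₀ − E₀ = 478.3257 − 209.792018 = 268.533682
spread = −(1/T)·ln(B₀/D) − r = −(1/5.5794)·ln(268.533682/375.1477) − 0.0056 = 0.05432463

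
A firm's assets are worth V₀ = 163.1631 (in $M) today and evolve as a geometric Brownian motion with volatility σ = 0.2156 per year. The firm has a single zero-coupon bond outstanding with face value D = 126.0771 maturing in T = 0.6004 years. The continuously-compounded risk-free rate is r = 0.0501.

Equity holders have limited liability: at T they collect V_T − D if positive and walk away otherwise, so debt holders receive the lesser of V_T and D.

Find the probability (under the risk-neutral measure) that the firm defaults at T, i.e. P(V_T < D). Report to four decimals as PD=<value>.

PD=0.0505

d₁ = [ln(V₀/D) + (r + σ²/2)T] / (σ√T)
   = [ln(163.1631/126.0771) + (0.0501 + 0.5·0.2156²)·0.6004] / (0.2156·√0.6004)
   = [0.257857 + 0.044034] / 0.167059 = 1.807096
d₂ = d₁ − σ√T = 1.807096 − 0.167059 = 1.640037
risk-neutral PD = N(−d₂) = N(-1.640037) = 0.050499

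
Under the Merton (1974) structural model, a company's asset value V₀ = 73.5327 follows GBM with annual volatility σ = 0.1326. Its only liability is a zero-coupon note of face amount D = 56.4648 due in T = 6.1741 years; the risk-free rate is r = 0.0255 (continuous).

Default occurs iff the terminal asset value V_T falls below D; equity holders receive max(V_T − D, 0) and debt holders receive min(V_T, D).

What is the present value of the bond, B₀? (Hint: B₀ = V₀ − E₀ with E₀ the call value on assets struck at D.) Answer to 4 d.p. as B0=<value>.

d₁ = [ln(V₀/D) + (r + σ²/2)T] / (σ√T)
   = [ln(73.5327/56.4648) + (0.0255 + 0.5·0.1326²)·6.1741] / (0.1326·√6.1741)
   = [0.264113 + 0.211718] / 0.329481 = 1.444184
d₂ = d₁ − σ√T = 1.444184 − 0.329481 = 1.114703
N(d₁) = 0.925656,  N(d₂) = 0.867511,  e^(−rT) = 0.854328
E₀ = V₀·N(d₁) − D·e^(−rT)·N(d₂)
   = 73.5327·0.925656 − 56.4648·0.854328·0.867511 = 26.217722
B₀ = V₀ − E₀ = 73.5327 − 26.217722 = 47.314978

B0=47.3150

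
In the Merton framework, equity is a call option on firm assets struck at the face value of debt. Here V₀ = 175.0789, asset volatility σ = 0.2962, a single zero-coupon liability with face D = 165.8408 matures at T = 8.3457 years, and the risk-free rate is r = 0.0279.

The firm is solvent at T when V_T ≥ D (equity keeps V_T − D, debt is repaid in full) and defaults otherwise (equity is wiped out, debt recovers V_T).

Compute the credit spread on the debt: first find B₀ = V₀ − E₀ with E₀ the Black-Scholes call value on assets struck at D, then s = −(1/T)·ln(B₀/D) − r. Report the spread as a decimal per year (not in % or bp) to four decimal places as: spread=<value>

spread=0.0329

d₁ = [ln(V₀/D) + (r + σ²/2)T] / (σ√T)
   = [ln(175.0789/165.8408) + (0.0279 + 0.5·0.2962²)·8.3457] / (0.2962·√8.3457)
   = [0.054208 + 0.598948] / 0.855690 = 0.763309
d₂ = d₁ − σ√T = 0.763309 − 0.855690 = -0.092381
N(d₁) = 0.777361,  N(d₂) = 0.463198,  e^(−rT) = 0.792276
E₀ = V₀·N(d₁) − D·e^(−rT)·N(d₂)
   = 175.0789·0.777361 − 165.8408·0.792276·0.463198 = 75.239059
B₀ = V₀ − E₀ = 175.0789 − 75.239059 = 99.839841
spread = −(1/T)·ln(B₀/D) − r = −(1/8.3457)·ln(99.839841/165.8408) − 0.0279 = 0.03290508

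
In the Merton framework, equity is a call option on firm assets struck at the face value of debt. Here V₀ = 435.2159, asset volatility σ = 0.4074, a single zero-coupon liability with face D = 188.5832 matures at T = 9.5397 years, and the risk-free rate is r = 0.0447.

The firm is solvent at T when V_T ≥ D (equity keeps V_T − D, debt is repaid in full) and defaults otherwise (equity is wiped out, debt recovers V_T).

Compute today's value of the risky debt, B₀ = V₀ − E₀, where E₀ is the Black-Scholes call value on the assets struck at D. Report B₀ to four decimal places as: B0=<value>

B0=101.8366

d₁ = [ln(V₀/D) + (r + σ²/2)T] / (σ√T)
   = [ln(435.2159/188.5832) + (0.0447 + 0.5·0.4074²)·9.5397] / (0.4074·√9.5397)
   = [0.836303 + 1.218099] / 1.258312 = 1.632665
d₂ = d₁ − σ√T = 1.632665 − 1.258312 = 0.374353
N(d₁) = 0.948730,  N(d₂) = 0.645929,  e^(−rT) = 0.652839
E₀ = V₀·N(d₁) − D·e^(−rT)·N(d₂)
   = 435.2159·0.948730 − 188.5832·0.652839·0.645929 = 333.379267
B₀ = V₀ − E₀ = 435.2159 − 333.379267 = 101.836633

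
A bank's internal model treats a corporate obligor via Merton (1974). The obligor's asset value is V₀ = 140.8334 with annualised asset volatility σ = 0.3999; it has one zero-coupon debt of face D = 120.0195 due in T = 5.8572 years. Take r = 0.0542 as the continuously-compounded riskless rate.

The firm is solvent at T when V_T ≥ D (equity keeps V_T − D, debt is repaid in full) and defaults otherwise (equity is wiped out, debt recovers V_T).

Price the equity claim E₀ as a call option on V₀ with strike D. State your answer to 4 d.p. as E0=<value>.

E0=73.6900

d₁ = [ln(V₀/D) + (r + σ²/2)T] / (σ√T)
   = [ln(140.8334/120.0195) + (0.0542 + 0.5·0.3999²)·5.8572] / (0.3999·√5.8572)
   = [0.159923 + 0.785802] / 0.967824 = 0.977167
d₂ = d₁ − σ√T = 0.977167 − 0.967824 = 0.009343
N(d₁) = 0.835757,  N(d₂) = 0.503727,  e^(−rT) = 0.727996
E₀ = V₀·N(d₁) − D·e^(−rT)·N(d₂)
   = 140.8334·0.835757 − 120.0195·0.727996·0.503727 = 73.689969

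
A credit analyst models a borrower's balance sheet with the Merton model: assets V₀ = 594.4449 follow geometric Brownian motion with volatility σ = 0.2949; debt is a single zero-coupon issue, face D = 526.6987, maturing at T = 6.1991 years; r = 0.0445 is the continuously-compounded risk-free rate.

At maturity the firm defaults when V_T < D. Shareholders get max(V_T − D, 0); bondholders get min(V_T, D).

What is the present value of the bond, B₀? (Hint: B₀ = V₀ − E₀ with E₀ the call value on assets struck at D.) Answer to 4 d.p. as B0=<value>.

B0=335.5834

d₁ = [ln(V₀/D) + (r + σ²/2)T] / (σ√T)
   = [ln(594.4449/526.6987) + (0.0445 + 0.5·0.2949²)·6.1991] / (0.2949·√6.1991)
   = [0.120999 + 0.545415] / 0.734242 = 0.907623
d₂ = d₁ − σ√T = 0.907623 − 0.734242 = 0.173381
N(d₁) = 0.817961,  N(d₂) = 0.568824,  e^(−rT) = 0.758919
E₀ = V₀·N(d₁) − D·e^(−rT)·N(d₂)
   = 594.4449·0.817961 − 526.6987·0.758919·0.568824 = 258.861538
B₀ = V₀ − E₀ = 594.4449 − 258.861538 = 335.583362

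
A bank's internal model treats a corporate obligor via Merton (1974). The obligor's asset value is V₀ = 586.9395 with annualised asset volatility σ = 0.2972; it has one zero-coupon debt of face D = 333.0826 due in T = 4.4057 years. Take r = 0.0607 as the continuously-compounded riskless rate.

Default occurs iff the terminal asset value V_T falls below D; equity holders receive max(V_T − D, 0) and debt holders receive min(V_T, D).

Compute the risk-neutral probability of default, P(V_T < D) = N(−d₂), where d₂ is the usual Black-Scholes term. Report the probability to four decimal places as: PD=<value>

d₁ = [ln(V₀/D) + (r + σ²/2)T] / (σ√T)
   = [ln(586.9395/333.0826) + (0.0607 + 0.5·0.2972²)·4.4057] / (0.2972·√4.4057)
   = [0.566531 + 0.461999] / 0.623816 = 1.648773
d₂ = d₁ − σ√T = 1.648773 − 0.623816 = 1.024957
risk-neutral PD = N(−d₂) = N(-1.024957) = 0.152692

PD=0.1527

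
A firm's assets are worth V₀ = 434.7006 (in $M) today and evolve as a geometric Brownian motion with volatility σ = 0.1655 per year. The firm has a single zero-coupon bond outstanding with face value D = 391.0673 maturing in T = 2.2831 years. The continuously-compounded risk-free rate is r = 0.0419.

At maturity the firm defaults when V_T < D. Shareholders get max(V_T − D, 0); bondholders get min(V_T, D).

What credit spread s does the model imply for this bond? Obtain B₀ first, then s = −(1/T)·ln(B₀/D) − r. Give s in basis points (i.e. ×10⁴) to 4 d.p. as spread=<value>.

d₁ = [ln(V₀/D) + (r + σ²/2)T] / (σ√T)
   = [ln(434.7006/391.0673) + (0.0419 + 0.5·0.1655²)·2.2831] / (0.1655·√2.2831)
   = [0.105778 + 0.126929] / 0.250069 = 0.930570
d₂ = d₁ − σ√T = 0.930570 − 0.250069 = 0.680501
N(d₁) = 0.823962,  N(d₂) = 0.751906,  e^(−rT) = 0.908771
E₀ = V₀·N(d₁) − D·e^(−rT)·N(d₂)
   = 434.7006·0.823962 − 391.0673·0.908771·0.751906 = 90.956273
B₀ = V₀ − E₀ = 434.7006 − 90.956273 = 343.744327
spread = −(1/T)·ln(B₀/D) − r = −(1/2.2831)·ln(343.744327/391.0673) − 0.0419 = 0.01459403
in basis points: 0.01459403 × 10⁴ = 145.9403 bp

spread=145.9403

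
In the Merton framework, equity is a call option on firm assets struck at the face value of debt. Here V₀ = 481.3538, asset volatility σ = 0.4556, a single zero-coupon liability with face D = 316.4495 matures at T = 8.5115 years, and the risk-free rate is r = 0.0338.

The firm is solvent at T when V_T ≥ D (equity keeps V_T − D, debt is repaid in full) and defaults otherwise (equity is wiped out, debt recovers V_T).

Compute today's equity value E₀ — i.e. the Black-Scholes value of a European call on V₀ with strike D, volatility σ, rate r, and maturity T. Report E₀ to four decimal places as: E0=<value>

d₁ = [ln(V₀/D) + (r + σ²/2)T] / (σ√T)
   = [ln(481.3538/316.4495) + (0.0338 + 0.5·0.4556²)·8.5115] / (0.4556·√8.5115)
   = [0.419439 + 1.171061] / 1.329189 = 1.196594
d₂ = d₁ − σ√T = 1.196594 − 1.329189 = -0.132595
N(d₁) = 0.884268,  N(d₂) = 0.447257,  e^(−rT) = 0.749995
E₀ = V₀·N(d₁) − D·e^(−rT)·N(d₂)
   = 481.3538·0.884268 − 316.4495·0.749995·0.447257 = 319.495618

E0=319.4956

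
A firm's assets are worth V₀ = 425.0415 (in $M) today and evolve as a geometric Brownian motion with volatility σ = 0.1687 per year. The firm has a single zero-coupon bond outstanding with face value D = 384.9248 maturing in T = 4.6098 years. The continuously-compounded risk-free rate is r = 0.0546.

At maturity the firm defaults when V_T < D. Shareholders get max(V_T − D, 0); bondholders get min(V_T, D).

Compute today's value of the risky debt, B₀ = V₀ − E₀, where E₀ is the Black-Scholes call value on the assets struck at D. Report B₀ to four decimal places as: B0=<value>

d₁ = [ln(V₀/D) + (r + σ²/2)T] / (σ√T)
   = [ln(425.0415/384.9248) + (0.0546 + 0.5·0.1687²)·4.6098] / (0.1687·√4.6098)
   = [0.099139 + 0.317292] / 0.362206 = 1.149705
d₂ = d₁ − σ√T = 1.149705 − 0.362206 = 0.787499
N(d₁) = 0.874867,  N(d₂) = 0.784505,  e^(−rT) = 0.777482
E₀ = V₀·N(d₁) − D·e^(−rT)·N(d₂)
   = 425.0415·0.874867 − 384.9248·0.777482·0.784505 = 137.074526
B₀ = V₀ − E₀ = 425.0415 − 137.074526 = 287.966974

B0=287.9670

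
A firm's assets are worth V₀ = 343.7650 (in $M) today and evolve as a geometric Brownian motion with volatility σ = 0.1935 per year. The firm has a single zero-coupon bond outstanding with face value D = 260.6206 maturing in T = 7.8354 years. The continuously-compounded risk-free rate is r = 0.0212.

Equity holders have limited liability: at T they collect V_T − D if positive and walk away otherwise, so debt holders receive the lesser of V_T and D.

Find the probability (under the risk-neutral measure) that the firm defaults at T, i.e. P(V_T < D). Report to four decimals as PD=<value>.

d₁ = [ln(V₀/D) + (r + σ²/2)T] / (σ√T)
   = [ln(343.7650/260.6206) + (0.0212 + 0.5·0.1935²)·7.8354] / (0.1935·√7.8354)
   = [0.276893 + 0.312798] / 0.541641 = 1.088711
d₂ = d₁ − σ√T = 1.088711 − 0.541641 = 0.547070
risk-neutral PD = N(−d₂) = N(-0.547070) = 0.292165

PD=0.2922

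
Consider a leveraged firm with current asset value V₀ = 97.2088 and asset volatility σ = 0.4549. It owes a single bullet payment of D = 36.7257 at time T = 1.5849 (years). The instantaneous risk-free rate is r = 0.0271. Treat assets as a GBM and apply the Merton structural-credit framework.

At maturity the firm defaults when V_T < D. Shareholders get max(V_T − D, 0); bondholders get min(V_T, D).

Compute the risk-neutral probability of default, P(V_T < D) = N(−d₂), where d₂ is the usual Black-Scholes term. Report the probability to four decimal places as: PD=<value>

PD=0.0683

d₁ = [ln(V₀/D) + (r + σ²/2)T] / (σ√T)
   = [ln(97.2088/36.7257) + (0.0271 + 0.5·0.4549²)·1.5849] / (0.4549·√1.5849)
   = [0.973384 + 0.206936] / 0.572686 = 2.061023
d₂ = d₁ − σ√T = 2.061023 − 0.572686 = 1.488337
risk-neutral PD = N(−d₂) = N(-1.488337) = 0.068331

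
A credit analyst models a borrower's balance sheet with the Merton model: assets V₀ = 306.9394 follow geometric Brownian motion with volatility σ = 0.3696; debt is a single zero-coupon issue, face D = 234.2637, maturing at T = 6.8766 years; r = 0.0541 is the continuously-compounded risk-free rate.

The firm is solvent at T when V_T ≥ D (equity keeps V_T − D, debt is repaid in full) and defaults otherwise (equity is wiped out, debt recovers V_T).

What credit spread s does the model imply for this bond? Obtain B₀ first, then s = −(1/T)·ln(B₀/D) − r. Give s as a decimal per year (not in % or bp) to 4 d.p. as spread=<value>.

d₁ = [ln(V₀/D) + (r + σ²/2)T] / (σ√T)
   = [ln(306.9394/234.2637) + (0.0541 + 0.5·0.3696²)·6.8766] / (0.3696·√6.8766)
   = [0.270203 + 0.841710] / 0.969212 = 1.147234
d₂ = d₁ − σ√T = 1.147234 − 0.969212 = 0.178022
N(d₁) = 0.874358,  N(d₂) = 0.570647,  e^(−rT) = 0.689338
E₀ = V₀·N(d₁) − D·e^(−rT)·N(d₂)
   = 306.9394·0.874358 − 234.2637·0.689338·0.570647 = 176.222810
B₀ = V₀ − E₀ = 306.9394 − 176.222810 = 130.716590
spread = −(1/T)·ln(B₀/D) − r = −(1/6.8766)·ln(130.716590/234.2637) − 0.0541 = 0.03074074

spread=0.0307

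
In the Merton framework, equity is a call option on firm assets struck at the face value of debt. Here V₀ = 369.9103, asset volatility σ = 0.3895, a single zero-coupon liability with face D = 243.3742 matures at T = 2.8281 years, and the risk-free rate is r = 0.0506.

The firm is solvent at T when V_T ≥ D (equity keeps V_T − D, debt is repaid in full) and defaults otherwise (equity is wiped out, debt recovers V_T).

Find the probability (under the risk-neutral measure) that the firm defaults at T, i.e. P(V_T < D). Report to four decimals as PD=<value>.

PD=0.2980

d₁ = [ln(V₀/D) + (r + σ²/2)T] / (σ√T)
   = [ln(369.9103/243.3742) + (0.0506 + 0.5·0.3895²)·2.8281] / (0.3895·√2.8281)
   = [0.418660 + 0.357628] / 0.655020 = 1.185136
d₂ = d₁ − σ√T = 1.185136 − 0.655020 = 0.530115
risk-neutral PD = N(−d₂) = N(-0.530115) = 0.298016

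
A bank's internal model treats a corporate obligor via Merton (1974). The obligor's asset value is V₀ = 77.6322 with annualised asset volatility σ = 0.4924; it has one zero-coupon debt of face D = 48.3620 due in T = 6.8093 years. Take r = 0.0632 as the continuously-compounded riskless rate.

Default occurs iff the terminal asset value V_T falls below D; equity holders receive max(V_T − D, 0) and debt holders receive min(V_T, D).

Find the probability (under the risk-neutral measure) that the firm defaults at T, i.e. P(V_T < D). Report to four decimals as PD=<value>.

d₁ = [ln(V₀/D) + (r + σ²/2)T] / (σ√T)
   = [ln(77.6322/48.3620) + (0.0632 + 0.5·0.4924²)·6.8093] / (0.4924·√6.8093)
   = [0.473268 + 1.255832] / 1.284900 = 1.345708
d₂ = d₁ − σ√T = 1.345708 − 1.284900 = 0.060808
risk-neutral PD = N(−d₂) = N(-0.060808) = 0.475756

PD=0.4758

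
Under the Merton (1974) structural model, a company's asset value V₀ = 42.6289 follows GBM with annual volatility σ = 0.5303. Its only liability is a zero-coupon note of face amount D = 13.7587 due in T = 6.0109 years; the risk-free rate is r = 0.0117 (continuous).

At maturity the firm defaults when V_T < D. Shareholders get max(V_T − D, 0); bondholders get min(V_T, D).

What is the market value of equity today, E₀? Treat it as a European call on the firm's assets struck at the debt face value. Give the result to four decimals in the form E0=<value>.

d₁ = [ln(V₀/D) + (r + σ²/2)T] / (σ√T)
   = [ln(42.6289/13.7587) + (0.0117 + 0.5·0.5303²)·6.0109] / (0.5303·√6.0109)
   = [1.130861 + 0.915514] / 1.300144 = 1.573961
d₂ = d₁ − σ√T = 1.573961 − 1.300144 = 0.273817
N(d₁) = 0.942252,  N(d₂) = 0.607887,  e^(−rT) = 0.932088
E₀ = V₀·N(d₁) − D·e^(−rT)·N(d₂)
   = 42.6289·0.942252 − 13.7587·0.932088·0.607887 = 32.371410

E0=32.3714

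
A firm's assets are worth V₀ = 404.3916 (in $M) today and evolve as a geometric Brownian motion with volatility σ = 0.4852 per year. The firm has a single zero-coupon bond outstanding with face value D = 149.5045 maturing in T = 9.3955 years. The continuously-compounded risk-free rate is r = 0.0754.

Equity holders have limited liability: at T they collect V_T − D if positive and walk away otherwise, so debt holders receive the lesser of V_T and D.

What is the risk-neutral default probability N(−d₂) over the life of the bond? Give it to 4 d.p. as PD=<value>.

PD=0.3439

d₁ = [ln(V₀/D) + (r + σ²/2)T] / (σ√T)
   = [ln(404.3916/149.5045) + (0.0754 + 0.5·0.4852²)·9.3955] / (0.4852·√9.3955)
   = [0.995057 + 1.814360] / 1.487239 = 1.889016
d₂ = d₁ − σ√T = 1.889016 − 1.487239 = 0.401777
risk-neutral PD = N(−d₂) = N(-0.401777) = 0.343924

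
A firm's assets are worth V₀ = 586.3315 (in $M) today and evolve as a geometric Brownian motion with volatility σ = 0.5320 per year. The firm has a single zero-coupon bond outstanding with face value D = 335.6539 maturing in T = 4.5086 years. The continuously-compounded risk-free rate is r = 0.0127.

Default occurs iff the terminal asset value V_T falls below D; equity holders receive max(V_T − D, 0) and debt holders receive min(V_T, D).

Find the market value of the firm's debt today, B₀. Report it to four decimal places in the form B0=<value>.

B0=234.2813

d₁ = [ln(V₀/D) + (r + σ²/2)T] / (σ√T)
   = [ln(586.3315/335.6539) + (0.0127 + 0.5·0.5320²)·4.5086] / (0.5320·√4.5086)
   = [0.557805 + 0.695280] / 1.129620 = 1.109298
d₂ = d₁ − σ√T = 1.109298 − 1.129620 = -0.020323
N(d₁) = 0.866349,  N(d₂) = 0.491893,  e^(−rT) = 0.944349
E₀ = V₀·N(d₁) − D·e^(−rT)·N(d₂)
   = 586.3315·0.866349 − 335.6539·0.944349·0.491893 = 352.050228
B₀ = V₀ − E₀ = 586.3315 − 352.050228 = 234.281272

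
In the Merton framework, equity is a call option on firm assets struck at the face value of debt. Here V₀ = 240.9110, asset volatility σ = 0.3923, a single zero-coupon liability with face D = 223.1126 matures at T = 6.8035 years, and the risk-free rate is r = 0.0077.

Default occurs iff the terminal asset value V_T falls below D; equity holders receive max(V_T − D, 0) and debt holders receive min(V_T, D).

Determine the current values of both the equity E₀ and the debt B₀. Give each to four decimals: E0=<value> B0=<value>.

d₁ = [ln(V₀/D) + (r + σ²/2)T] / (σ√T)
   = [ln(240.9110/223.1126) + (0.0077 + 0.5·0.3923²)·6.8035] / (0.3923·√6.8035)
   = [0.076751 + 0.575914] / 1.023256 = 0.637831
d₂ = d₁ − σ√T = 0.637831 − 1.023256 = -0.385425
N(d₁) = 0.738208,  N(d₂) = 0.349961,  e^(−rT) = 0.948962
E₀ = V₀·N(d₁) − D·e^(−rT)·N(d₂)
   = 240.9110·0.738208 − 223.1126·0.948962·0.349961 = 103.746848
B₀ = V₀ − E₀ = 240.9110 − 103.746848 = 137.164152

E0=103.7468 B0=137.1642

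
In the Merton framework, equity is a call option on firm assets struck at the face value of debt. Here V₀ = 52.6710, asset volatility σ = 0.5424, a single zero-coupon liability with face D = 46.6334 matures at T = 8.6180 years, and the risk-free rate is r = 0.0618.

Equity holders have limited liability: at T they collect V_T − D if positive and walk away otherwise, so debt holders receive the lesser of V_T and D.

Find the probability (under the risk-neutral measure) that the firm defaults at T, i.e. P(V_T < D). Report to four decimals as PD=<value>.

d₁ = [ln(V₀/D) + (r + σ²/2)T] / (σ√T)
   = [ln(52.6710/46.6334) + (0.0618 + 0.5·0.5424²)·8.6180] / (0.5424·√8.6180)
   = [0.121748 + 1.800291] / 1.592293 = 1.207089
d₂ = d₁ − σ√T = 1.207089 − 1.592293 = -0.385204
risk-neutral PD = N(−d₂) = N(0.385204) = 0.649957

PD=0.6500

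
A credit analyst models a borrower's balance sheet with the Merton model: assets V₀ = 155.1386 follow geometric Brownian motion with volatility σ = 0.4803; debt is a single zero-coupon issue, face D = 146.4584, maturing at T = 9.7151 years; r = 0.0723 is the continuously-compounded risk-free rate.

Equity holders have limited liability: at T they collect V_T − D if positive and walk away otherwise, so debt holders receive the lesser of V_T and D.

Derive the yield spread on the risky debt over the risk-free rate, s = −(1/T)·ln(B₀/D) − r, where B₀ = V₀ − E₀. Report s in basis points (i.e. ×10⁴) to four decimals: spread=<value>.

spread=478.3211

d₁ = [ln(V₀/D) + (r + σ²/2)T] / (σ√T)
   = [ln(155.1386/146.4584) + (0.0723 + 0.5·0.4803²)·9.7151] / (0.4803·√9.7151)
   = [0.057577 + 1.822981] / 1.497050 = 1.256176
d₂ = d₁ − σ√T = 1.256176 − 1.497050 = -0.240874
N(d₁) = 0.895474,  N(d₂) = 0.404827,  e^(−rT) = 0.495394
E₀ = V₀·N(d₁) − D·e^(−rT)·N(d₂)
   = 155.1386·0.895474 − 146.4584·0.495394·0.404827 = 109.550536
B₀ = V₀ − E₀ = 155.1386 − 109.550536 = 45.588064
spread = −(1/T)·ln(B₀/D) − r = −(1/9.7151)·ln(45.588064/146.4584) − 0.0723 = 0.04783211
in basis points: 0.04783211 × 10⁴ = 478.3211 bp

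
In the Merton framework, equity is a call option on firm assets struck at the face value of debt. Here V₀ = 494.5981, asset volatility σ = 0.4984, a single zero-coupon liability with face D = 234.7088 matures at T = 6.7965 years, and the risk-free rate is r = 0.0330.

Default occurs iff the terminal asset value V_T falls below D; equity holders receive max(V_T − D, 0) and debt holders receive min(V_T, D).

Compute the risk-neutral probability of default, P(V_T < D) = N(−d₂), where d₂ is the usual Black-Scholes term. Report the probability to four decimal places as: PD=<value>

d₁ = [ln(V₀/D) + (r + σ²/2)T] / (σ√T)
   = [ln(494.5981/234.7088) + (0.0330 + 0.5·0.4984²)·6.7965] / (0.4984·√6.7965)
   = [0.745400 + 1.068418] / 1.299334 = 1.395960
d₂ = d₁ − σ√T = 1.395960 − 1.299334 = 0.096627
risk-neutral PD = N(−d₂) = N(-0.096627) = 0.461511

PD=0.4615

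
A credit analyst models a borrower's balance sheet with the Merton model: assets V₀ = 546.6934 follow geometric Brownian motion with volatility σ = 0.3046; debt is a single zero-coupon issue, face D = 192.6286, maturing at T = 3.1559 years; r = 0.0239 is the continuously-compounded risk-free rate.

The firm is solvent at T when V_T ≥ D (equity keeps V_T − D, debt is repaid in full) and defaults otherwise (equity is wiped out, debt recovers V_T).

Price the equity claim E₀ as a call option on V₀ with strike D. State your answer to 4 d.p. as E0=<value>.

E0=369.2226

d₁ = [ln(V₀/D) + (r + σ²/2)T] / (σ√T)
   = [ln(546.6934/192.6286) + (0.0239 + 0.5·0.3046²)·3.1559] / (0.3046·√3.1559)
   = [1.043124 + 0.221830] / 0.541117 = 2.337670
d₂ = d₁ − σ√T = 2.337670 − 0.541117 = 1.796553
N(d₁) = 0.990298,  N(d₂) = 0.963797,  e^(−rT) = 0.927348
E₀ = V₀·N(d₁) − D·e^(−rT)·N(d₂)
   = 546.6934·0.990298 − 192.6286·0.927348·0.963797 = 369.222606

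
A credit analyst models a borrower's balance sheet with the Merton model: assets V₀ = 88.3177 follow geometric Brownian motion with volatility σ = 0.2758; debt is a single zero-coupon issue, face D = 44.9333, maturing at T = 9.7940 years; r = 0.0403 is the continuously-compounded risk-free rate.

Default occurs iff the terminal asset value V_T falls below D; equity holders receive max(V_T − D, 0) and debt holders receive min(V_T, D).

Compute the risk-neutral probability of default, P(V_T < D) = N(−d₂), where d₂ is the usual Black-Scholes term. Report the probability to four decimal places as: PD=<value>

d₁ = [ln(V₀/D) + (r + σ²/2)T] / (σ√T)
   = [ln(88.3177/44.9333) + (0.0403 + 0.5·0.2758²)·9.7940] / (0.2758·√9.7940)
   = [0.675761 + 0.767192] / 0.863126 = 1.671775
d₂ = d₁ − σ√T = 1.671775 − 0.863126 = 0.808649
risk-neutral PD = N(−d₂) = N(-0.808649) = 0.209359

PD=0.2094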